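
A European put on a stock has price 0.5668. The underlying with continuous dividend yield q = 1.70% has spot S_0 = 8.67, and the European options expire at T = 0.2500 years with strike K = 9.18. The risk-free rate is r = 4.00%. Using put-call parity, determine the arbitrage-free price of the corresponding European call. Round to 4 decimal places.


Answer: Call price = 0.1114

Derivation:
Put-call parity: C - P = S_0 * exp(-qT) - K * exp(-rT).
S_0 * exp(-qT) = 8.6700 * 0.99575902 = 8.63323069
K * exp(-rT) = 9.1800 * 0.99004983 = 9.08865747
C = P + S*exp(-qT) - K*exp(-rT)
C = 0.5668 + 8.63323069 - 9.08865747 = 0.1114


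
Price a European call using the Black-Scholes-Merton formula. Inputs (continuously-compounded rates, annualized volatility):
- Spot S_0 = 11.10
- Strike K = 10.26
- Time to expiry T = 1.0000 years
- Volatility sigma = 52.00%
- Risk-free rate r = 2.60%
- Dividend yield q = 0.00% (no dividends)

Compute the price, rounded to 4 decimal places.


d1 = (ln(S/K) + (r - q + 0.5*sigma^2) * T) / (sigma * sqrt(T)) = 0.46133129
d2 = d1 - sigma * sqrt(T) = -0.05866871
exp(-rT) = 0.97433509; exp(-qT) = 1.00000000
C = S_0 * exp(-qT) * N(d1) - K * exp(-rT) * N(d2)
N(d1) = 0.67771953; N(d2) = 0.47660799
C = 11.1000 * 1.00000000 * 0.67771953 - 10.2600 * 0.97433509 * 0.47660799 = 2.7582

Answer: Price = 2.7582


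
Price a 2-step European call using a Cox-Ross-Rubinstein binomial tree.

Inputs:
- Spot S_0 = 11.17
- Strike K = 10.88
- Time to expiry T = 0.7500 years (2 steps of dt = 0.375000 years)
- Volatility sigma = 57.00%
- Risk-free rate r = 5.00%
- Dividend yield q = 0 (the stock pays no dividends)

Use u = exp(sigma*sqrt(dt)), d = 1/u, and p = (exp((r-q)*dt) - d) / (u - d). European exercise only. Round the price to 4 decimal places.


Answer: Price = V(0,0) = 2.2971

Derivation:
dt = T/N = 0.375000
u = exp(sigma*sqrt(dt)) = 1.417723; d = 1/u = 0.705356
p = (exp((r-q)*dt) - d) / (u - d) = 0.440181
Discount per step: exp(-r*dt) = 0.981425
Stock lattice S(k, i) with i counting down-moves:
  k=0: S(0,0) = 11.1700
  k=1: S(1,0) = 15.8360; S(1,1) = 7.8788
  k=2: S(2,0) = 22.4510; S(2,1) = 11.1700; S(2,2) = 5.5574
Terminal payoffs V(N, i) = max(S_T - K, 0):
  V(2,0) = 11.571023; V(2,1) = 0.290000; V(2,2) = 0.000000
Backward induction: V(k, i) = exp(-r*dt) * [p * V(k+1, i) + (1-p) * V(k+1, i+1)].
  V(1,0) = exp(-r*dt) * [p*11.571023 + (1-p)*0.290000] = 5.158069
  V(1,1) = exp(-r*dt) * [p*0.290000 + (1-p)*0.000000] = 0.125281
  V(0,0) = exp(-r*dt) * [p*5.158069 + (1-p)*0.125281] = 2.297142


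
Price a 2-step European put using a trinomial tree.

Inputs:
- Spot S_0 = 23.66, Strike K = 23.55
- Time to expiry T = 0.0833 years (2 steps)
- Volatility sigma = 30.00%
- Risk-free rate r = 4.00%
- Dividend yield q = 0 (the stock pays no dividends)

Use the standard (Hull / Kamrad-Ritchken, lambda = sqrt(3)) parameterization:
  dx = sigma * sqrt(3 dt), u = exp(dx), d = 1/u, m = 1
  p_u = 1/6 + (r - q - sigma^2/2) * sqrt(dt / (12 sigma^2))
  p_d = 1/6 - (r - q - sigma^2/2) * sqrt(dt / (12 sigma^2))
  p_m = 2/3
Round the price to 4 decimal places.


dt = T/N = 0.041650; dx = sigma*sqrt(3*dt) = 0.106045
u = exp(dx) = 1.111872; d = 1/u = 0.899384
p_u = 0.165685, p_m = 0.666667, p_d = 0.167649
Discount per step: exp(-r*dt) = 0.998335
Stock lattice S(k, j) with j the centered position index:
  k=0: S(0,+0) = 23.6600
  k=1: S(1,-1) = 21.2794; S(1,+0) = 23.6600; S(1,+1) = 26.3069
  k=2: S(2,-2) = 19.1384; S(2,-1) = 21.2794; S(2,+0) = 23.6600; S(2,+1) = 26.3069; S(2,+2) = 29.2499
Terminal payoffs V(N, j) = max(K - S_T, 0):
  V(2,-2) = 4.411610; V(2,-1) = 2.270566; V(2,+0) = 0.000000; V(2,+1) = 0.000000; V(2,+2) = 0.000000
Backward induction: V(k, j) = exp(-r*dt) * [p_u * V(k+1, j+1) + p_m * V(k+1, j) + p_d * V(k+1, j-1)]
  V(1,-1) = exp(-r*dt) * [p_u*0.000000 + p_m*2.270566 + p_d*4.411610] = 2.249560
  V(1,+0) = exp(-r*dt) * [p_u*0.000000 + p_m*0.000000 + p_d*2.270566] = 0.380024
  V(1,+1) = exp(-r*dt) * [p_u*0.000000 + p_m*0.000000 + p_d*0.000000] = 0.000000
  V(0,+0) = exp(-r*dt) * [p_u*0.000000 + p_m*0.380024 + p_d*2.249560] = 0.629435

Answer: Price = V(0,0) = 0.6294


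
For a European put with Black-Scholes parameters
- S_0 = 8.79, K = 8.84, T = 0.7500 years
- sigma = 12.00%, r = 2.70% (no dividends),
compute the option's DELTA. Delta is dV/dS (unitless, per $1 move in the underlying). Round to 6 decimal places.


Answer: Delta = -0.423778

Derivation:
d1 = 0.1922368074; d2 = 0.0883137589
phi(d1) = 0.3916385119; exp(-qT) = 1.0000000000; exp(-rT) = 0.9799536543
N(-d1) = 0.4237783577
Delta = -exp(-qT) * N(-d1) = -1.0000000000 * 0.4237783577 = -0.423778


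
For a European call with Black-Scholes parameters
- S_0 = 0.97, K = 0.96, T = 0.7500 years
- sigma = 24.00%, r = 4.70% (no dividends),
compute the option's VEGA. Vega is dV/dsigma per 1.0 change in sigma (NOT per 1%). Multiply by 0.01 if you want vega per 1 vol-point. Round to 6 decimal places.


d1 = 0.3233776724; d2 = 0.1155315755
phi(d1) = 0.3786189106; exp(-qT) = 1.0000000000; exp(-rT) = 0.9653640451
Vega = S * exp(-qT) * phi(d1) * sqrt(T) = 0.9700 * 1.0000000000 * 0.3786189106 * 0.8660254038 = 0.318057

Answer: Vega = 0.318057


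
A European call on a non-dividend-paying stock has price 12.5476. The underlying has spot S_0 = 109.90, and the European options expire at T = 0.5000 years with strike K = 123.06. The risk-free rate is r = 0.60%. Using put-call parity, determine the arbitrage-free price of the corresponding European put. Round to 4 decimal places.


Answer: Put price = 25.3390

Derivation:
Put-call parity: C - P = S_0 * exp(-qT) - K * exp(-rT).
S_0 * exp(-qT) = 109.9000 * 1.00000000 = 109.90000000
K * exp(-rT) = 123.0600 * 0.99700450 = 122.69137322
P = C - S*exp(-qT) + K*exp(-rT)
P = 12.5476 - 109.90000000 + 122.69137322 = 25.3390


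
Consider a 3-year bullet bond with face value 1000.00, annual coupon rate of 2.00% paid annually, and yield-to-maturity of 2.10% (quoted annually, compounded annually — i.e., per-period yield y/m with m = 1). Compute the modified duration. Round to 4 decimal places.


Coupon per period c = face * coupon_rate / m = 20.000000
Periods per year m = 1; per-period yield y/m = 0.021000
Number of cashflows N = 3
Cashflows (t years, CF_t, discount factor 1/(1+y/m)^(m*t), PV):
  t = 1.0000: CF_t = 20.000000, DF = 0.979432, PV = 19.588639
  t = 2.0000: CF_t = 20.000000, DF = 0.959287, PV = 19.185738
  t = 3.0000: CF_t = 1020.000000, DF = 0.939556, PV = 958.347348
Price P = sum_t PV_t = 997.121725
First compute Macaulay numerator sum_t t * PV_t:
  t * PV_t at t = 1.0000: 19.588639
  t * PV_t at t = 2.0000: 38.371476
  t * PV_t at t = 3.0000: 2875.042045
Macaulay duration D = 2933.002160 / 997.121725 = 2.941469
Modified duration = D / (1 + y/m) = 2.941469 / (1 + 0.021000) = 2.880968

Answer: Modified duration = 2.8810


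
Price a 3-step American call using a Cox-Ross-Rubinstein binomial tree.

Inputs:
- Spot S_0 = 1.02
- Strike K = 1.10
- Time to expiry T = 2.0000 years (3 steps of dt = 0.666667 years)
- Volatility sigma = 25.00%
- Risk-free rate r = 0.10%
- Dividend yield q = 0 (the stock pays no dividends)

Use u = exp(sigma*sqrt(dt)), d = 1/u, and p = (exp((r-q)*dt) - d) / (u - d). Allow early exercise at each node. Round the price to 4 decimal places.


Answer: Price = V(0,0) = 0.1219

Derivation:
dt = T/N = 0.666667
u = exp(sigma*sqrt(dt)) = 1.226450; d = 1/u = 0.815361
p = (exp((r-q)*dt) - d) / (u - d) = 0.450768
Discount per step: exp(-r*dt) = 0.999334
Stock lattice S(k, i) with i counting down-moves:
  k=0: S(0,0) = 1.0200
  k=1: S(1,0) = 1.2510; S(1,1) = 0.8317
  k=2: S(2,0) = 1.5343; S(2,1) = 1.0200; S(2,2) = 0.6781
  k=3: S(3,0) = 1.8817; S(3,1) = 1.2510; S(3,2) = 0.8317; S(3,3) = 0.5529
Terminal payoffs V(N, i) = max(S_T - K, 0):
  V(3,0) = 0.781699; V(3,1) = 0.150979; V(3,2) = 0.000000; V(3,3) = 0.000000
Backward induction: V(k, i) = exp(-r*dt) * [p * V(k+1, i) + (1-p) * V(k+1, i+1)]; then take max(V_cont, immediate exercise) for American.
  V(2,0) = exp(-r*dt) * [p*0.781699 + (1-p)*0.150979] = 0.434997; exercise = 0.434264; V(2,0) = max -> 0.434997
  V(2,1) = exp(-r*dt) * [p*0.150979 + (1-p)*0.000000] = 0.068011; exercise = 0.000000; V(2,1) = max -> 0.068011
  V(2,2) = exp(-r*dt) * [p*0.000000 + (1-p)*0.000000] = 0.000000; exercise = 0.000000; V(2,2) = max -> 0.000000
  V(1,0) = exp(-r*dt) * [p*0.434997 + (1-p)*0.068011] = 0.233281; exercise = 0.150979; V(1,0) = max -> 0.233281
  V(1,1) = exp(-r*dt) * [p*0.068011 + (1-p)*0.000000] = 0.030637; exercise = 0.000000; V(1,1) = max -> 0.030637
  V(0,0) = exp(-r*dt) * [p*0.233281 + (1-p)*0.030637] = 0.121901; exercise = 0.000000; V(0,0) = max -> 0.121901


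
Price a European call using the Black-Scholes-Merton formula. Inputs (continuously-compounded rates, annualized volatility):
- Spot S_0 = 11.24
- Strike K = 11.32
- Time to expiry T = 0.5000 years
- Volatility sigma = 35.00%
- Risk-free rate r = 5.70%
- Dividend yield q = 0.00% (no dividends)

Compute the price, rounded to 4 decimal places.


d1 = (ln(S/K) + (r - q + 0.5*sigma^2) * T) / (sigma * sqrt(T)) = 0.21024415
d2 = d1 - sigma * sqrt(T) = -0.03724323
exp(-rT) = 0.97190229; exp(-qT) = 1.00000000
C = S_0 * exp(-qT) * N(d1) - K * exp(-rT) * N(d2)
N(d1) = 0.58326144; N(d2) = 0.48514554
C = 11.2400 * 1.00000000 * 0.58326144 - 11.3200 * 0.97190229 * 0.48514554 = 1.2183

Answer: Price = 1.2183


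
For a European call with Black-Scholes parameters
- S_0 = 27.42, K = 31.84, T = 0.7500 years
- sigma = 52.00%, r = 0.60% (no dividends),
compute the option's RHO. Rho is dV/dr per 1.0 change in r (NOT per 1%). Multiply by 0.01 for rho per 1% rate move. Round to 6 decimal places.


d1 = -0.0967076953; d2 = -0.5470409052
phi(d1) = 0.3970811058; exp(-qT) = 1.0000000000; exp(-rT) = 0.9955101098
N(d2) = 0.2921753149
Rho = K*T*exp(-rT)*N(d2) = 31.8400 * 0.7500 * 0.9955101098 * 0.2921753149 = 6.945820

Answer: Rho = 6.945820


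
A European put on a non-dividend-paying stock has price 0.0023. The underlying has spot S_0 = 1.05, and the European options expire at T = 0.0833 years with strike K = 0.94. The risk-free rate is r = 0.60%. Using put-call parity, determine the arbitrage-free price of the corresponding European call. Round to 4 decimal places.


Put-call parity: C - P = S_0 * exp(-qT) - K * exp(-rT).
S_0 * exp(-qT) = 1.0500 * 1.00000000 = 1.05000000
K * exp(-rT) = 0.9400 * 0.99950032 = 0.93953031
C = P + S*exp(-qT) - K*exp(-rT)
C = 0.0023 + 1.05000000 - 0.93953031 = 0.1128

Answer: Call price = 0.1128


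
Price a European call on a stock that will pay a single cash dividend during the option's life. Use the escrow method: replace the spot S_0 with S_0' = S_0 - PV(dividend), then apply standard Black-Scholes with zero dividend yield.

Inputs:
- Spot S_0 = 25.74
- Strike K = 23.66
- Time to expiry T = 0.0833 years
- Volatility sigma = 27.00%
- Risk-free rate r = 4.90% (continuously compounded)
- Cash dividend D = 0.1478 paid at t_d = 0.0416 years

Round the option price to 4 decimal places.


PV(D) = D * exp(-r * t_d) = 0.1478 * 0.99796368 = 0.14749903
S_0' = S_0 - PV(D) = 25.7400 - 0.14749903 = 25.59250097
d1 = (ln(S_0'/K) + (r + sigma^2/2)*T) / (sigma*sqrt(T)) = 1.09887251
d2 = d1 - sigma*sqrt(T) = 1.02094581
exp(-rT) = 0.99592662
N(d1) = 0.86408816; N(d2) = 0.84635994
C = S_0' * N(d1) - K * exp(-rT) * N(d2) = 25.59250097 * 0.86408816 - 23.6600 * 0.99592662 * 0.84635994 = 2.1709

Answer: Price = 2.1709


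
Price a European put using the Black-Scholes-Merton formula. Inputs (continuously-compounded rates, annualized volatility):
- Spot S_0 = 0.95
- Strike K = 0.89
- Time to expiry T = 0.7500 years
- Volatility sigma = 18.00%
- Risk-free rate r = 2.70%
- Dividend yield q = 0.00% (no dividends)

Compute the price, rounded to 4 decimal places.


d1 = (ln(S/K) + (r - q + 0.5*sigma^2) * T) / (sigma * sqrt(T)) = 0.62636424
d2 = d1 - sigma * sqrt(T) = 0.47047967
exp(-rT) = 0.97995365; exp(-qT) = 1.00000000
P = K * exp(-rT) * N(-d2) - S_0 * exp(-qT) * N(-d1)
N(-d1) = 0.26553803; N(-d2) = 0.31900618
P = 0.8900 * 0.97995365 * 0.31900618 - 0.9500 * 1.00000000 * 0.26553803 = 0.0260

Answer: Price = 0.0260


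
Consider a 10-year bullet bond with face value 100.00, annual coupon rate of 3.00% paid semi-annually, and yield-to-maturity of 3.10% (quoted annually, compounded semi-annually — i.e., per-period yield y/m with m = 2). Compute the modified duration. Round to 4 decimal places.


Coupon per period c = face * coupon_rate / m = 1.500000
Periods per year m = 2; per-period yield y/m = 0.015500
Number of cashflows N = 20
Cashflows (t years, CF_t, discount factor 1/(1+y/m)^(m*t), PV):
  t = 0.5000: CF_t = 1.500000, DF = 0.984737, PV = 1.477105
  t = 1.0000: CF_t = 1.500000, DF = 0.969706, PV = 1.454559
  t = 1.5000: CF_t = 1.500000, DF = 0.954905, PV = 1.432358
  t = 2.0000: CF_t = 1.500000, DF = 0.940330, PV = 1.410495
  t = 2.5000: CF_t = 1.500000, DF = 0.925977, PV = 1.388966
  t = 3.0000: CF_t = 1.500000, DF = 0.911844, PV = 1.367766
  t = 3.5000: CF_t = 1.500000, DF = 0.897926, PV = 1.346889
  t = 4.0000: CF_t = 1.500000, DF = 0.884220, PV = 1.326331
  t = 4.5000: CF_t = 1.500000, DF = 0.870724, PV = 1.306086
  t = 5.0000: CF_t = 1.500000, DF = 0.857434, PV = 1.286151
  t = 5.5000: CF_t = 1.500000, DF = 0.844347, PV = 1.266520
  t = 6.0000: CF_t = 1.500000, DF = 0.831459, PV = 1.247189
  t = 6.5000: CF_t = 1.500000, DF = 0.818768, PV = 1.228152
  t = 7.0000: CF_t = 1.500000, DF = 0.806271, PV = 1.209406
  t = 7.5000: CF_t = 1.500000, DF = 0.793964, PV = 1.190947
  t = 8.0000: CF_t = 1.500000, DF = 0.781846, PV = 1.172769
  t = 8.5000: CF_t = 1.500000, DF = 0.769912, PV = 1.154868
  t = 9.0000: CF_t = 1.500000, DF = 0.758161, PV = 1.137241
  t = 9.5000: CF_t = 1.500000, DF = 0.746589, PV = 1.119883
  t = 10.0000: CF_t = 101.500000, DF = 0.735193, PV = 74.622104
Price P = sum_t PV_t = 99.145784
First compute Macaulay numerator sum_t t * PV_t:
  t * PV_t at t = 0.5000: 0.738552
  t * PV_t at t = 1.0000: 1.454559
  t * PV_t at t = 1.5000: 2.148536
  t * PV_t at t = 2.0000: 2.820990
  t * PV_t at t = 2.5000: 3.472415
  t * PV_t at t = 3.0000: 4.103297
  t * PV_t at t = 3.5000: 4.714111
  t * PV_t at t = 4.0000: 5.305323
  t * PV_t at t = 4.5000: 5.877389
  t * PV_t at t = 5.0000: 6.430755
  t * PV_t at t = 5.5000: 6.965860
  t * PV_t at t = 6.0000: 7.483131
  t * PV_t at t = 6.5000: 7.982989
  t * PV_t at t = 7.0000: 8.465845
  t * PV_t at t = 7.5000: 8.932101
  t * PV_t at t = 8.0000: 9.382151
  t * PV_t at t = 8.5000: 9.816381
  t * PV_t at t = 9.0000: 10.235170
  t * PV_t at t = 9.5000: 10.638888
  t * PV_t at t = 10.0000: 746.221036
Macaulay duration D = 863.189480 / 99.145784 = 8.706265
Modified duration = D / (1 + y/m) = 8.706265 / (1 + 0.015500) = 8.573378

Answer: Modified duration = 8.5734


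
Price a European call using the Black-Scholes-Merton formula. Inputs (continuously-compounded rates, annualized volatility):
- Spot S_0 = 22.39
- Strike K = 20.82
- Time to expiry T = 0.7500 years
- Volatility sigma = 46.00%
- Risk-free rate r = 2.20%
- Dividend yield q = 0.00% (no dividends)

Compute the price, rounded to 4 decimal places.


Answer: Price = 4.4228

Derivation:
d1 = (ln(S/K) + (r - q + 0.5*sigma^2) * T) / (sigma * sqrt(T)) = 0.42309826
d2 = d1 - sigma * sqrt(T) = 0.02472658
exp(-rT) = 0.98363538; exp(-qT) = 1.00000000
C = S_0 * exp(-qT) * N(d1) - K * exp(-rT) * N(d2)
N(d1) = 0.66388821; N(d2) = 0.50986347
C = 22.3900 * 1.00000000 * 0.66388821 - 20.8200 * 0.98363538 * 0.50986347 = 4.4228


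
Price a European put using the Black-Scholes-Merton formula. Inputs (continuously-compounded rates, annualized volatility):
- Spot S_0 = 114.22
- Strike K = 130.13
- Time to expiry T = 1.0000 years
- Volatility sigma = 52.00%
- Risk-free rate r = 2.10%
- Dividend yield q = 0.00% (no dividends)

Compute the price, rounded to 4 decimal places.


Answer: Price = 31.9217

Derivation:
d1 = (ln(S/K) + (r - q + 0.5*sigma^2) * T) / (sigma * sqrt(T)) = 0.04960089
d2 = d1 - sigma * sqrt(T) = -0.47039911
exp(-rT) = 0.97921896; exp(-qT) = 1.00000000
P = K * exp(-rT) * N(-d2) - S_0 * exp(-qT) * N(-d1)
N(-d1) = 0.48022022; N(-d2) = 0.68096505
P = 130.1300 * 0.97921896 * 0.68096505 - 114.2200 * 1.00000000 * 0.48022022 = 31.9217


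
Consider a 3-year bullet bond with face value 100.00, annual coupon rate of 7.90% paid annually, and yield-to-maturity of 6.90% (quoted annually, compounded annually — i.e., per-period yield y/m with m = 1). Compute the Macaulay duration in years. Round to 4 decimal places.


Coupon per period c = face * coupon_rate / m = 7.900000
Periods per year m = 1; per-period yield y/m = 0.069000
Number of cashflows N = 3
Cashflows (t years, CF_t, discount factor 1/(1+y/m)^(m*t), PV):
  t = 1.0000: CF_t = 7.900000, DF = 0.935454, PV = 7.390084
  t = 2.0000: CF_t = 7.900000, DF = 0.875074, PV = 6.913082
  t = 3.0000: CF_t = 107.900000, DF = 0.818591, PV = 88.325952
Price P = sum_t PV_t = 102.629118
Macaulay numerator sum_t t * PV_t:
  t * PV_t at t = 1.0000: 7.390084
  t * PV_t at t = 2.0000: 13.826163
  t * PV_t at t = 3.0000: 264.977857
Macaulay duration D = (sum_t t * PV_t) / P = 286.194105 / 102.629118 = 2.788625

Answer: Macaulay duration = 2.7886 years


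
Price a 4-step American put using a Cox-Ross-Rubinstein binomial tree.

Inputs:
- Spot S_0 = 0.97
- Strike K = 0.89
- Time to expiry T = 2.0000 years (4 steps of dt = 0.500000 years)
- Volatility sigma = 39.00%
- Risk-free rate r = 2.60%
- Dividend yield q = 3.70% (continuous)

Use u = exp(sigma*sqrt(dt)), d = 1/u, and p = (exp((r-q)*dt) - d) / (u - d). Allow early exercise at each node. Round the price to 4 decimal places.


dt = T/N = 0.500000
u = exp(sigma*sqrt(dt)) = 1.317547; d = 1/u = 0.758986
p = (exp((r-q)*dt) - d) / (u - d) = 0.421671
Discount per step: exp(-r*dt) = 0.987084
Stock lattice S(k, i) with i counting down-moves:
  k=0: S(0,0) = 0.9700
  k=1: S(1,0) = 1.2780; S(1,1) = 0.7362
  k=2: S(2,0) = 1.6839; S(2,1) = 0.9700; S(2,2) = 0.5588
  k=3: S(3,0) = 2.2186; S(3,1) = 1.2780; S(3,2) = 0.7362; S(3,3) = 0.4241
  k=4: S(4,0) = 2.9230; S(4,1) = 1.6839; S(4,2) = 0.9700; S(4,3) = 0.5588; S(4,4) = 0.3219
Terminal payoffs V(N, i) = max(K - S_T, 0):
  V(4,0) = 0.000000; V(4,1) = 0.000000; V(4,2) = 0.000000; V(4,3) = 0.331222; V(4,4) = 0.568110
Backward induction: V(k, i) = exp(-r*dt) * [p * V(k+1, i) + (1-p) * V(k+1, i+1)]; then take max(V_cont, immediate exercise) for American.
  V(3,0) = exp(-r*dt) * [p*0.000000 + (1-p)*0.000000] = 0.000000; exercise = 0.000000; V(3,0) = max -> 0.000000
  V(3,1) = exp(-r*dt) * [p*0.000000 + (1-p)*0.000000] = 0.000000; exercise = 0.000000; V(3,1) = max -> 0.000000
  V(3,2) = exp(-r*dt) * [p*0.000000 + (1-p)*0.331222] = 0.189081; exercise = 0.153783; V(3,2) = max -> 0.189081
  V(3,3) = exp(-r*dt) * [p*0.331222 + (1-p)*0.568110] = 0.462174; exercise = 0.465895; V(3,3) = max -> 0.465895
  V(2,0) = exp(-r*dt) * [p*0.000000 + (1-p)*0.000000] = 0.000000; exercise = 0.000000; V(2,0) = max -> 0.000000
  V(2,1) = exp(-r*dt) * [p*0.000000 + (1-p)*0.189081] = 0.107939; exercise = 0.000000; V(2,1) = max -> 0.107939
  V(2,2) = exp(-r*dt) * [p*0.189081 + (1-p)*0.465895] = 0.344661; exercise = 0.331222; V(2,2) = max -> 0.344661
  V(1,0) = exp(-r*dt) * [p*0.000000 + (1-p)*0.107939] = 0.061618; exercise = 0.000000; V(1,0) = max -> 0.061618
  V(1,1) = exp(-r*dt) * [p*0.107939 + (1-p)*0.344661] = 0.241680; exercise = 0.153783; V(1,1) = max -> 0.241680
  V(0,0) = exp(-r*dt) * [p*0.061618 + (1-p)*0.241680] = 0.163612; exercise = 0.000000; V(0,0) = max -> 0.163612

Answer: Price = V(0,0) = 0.1636


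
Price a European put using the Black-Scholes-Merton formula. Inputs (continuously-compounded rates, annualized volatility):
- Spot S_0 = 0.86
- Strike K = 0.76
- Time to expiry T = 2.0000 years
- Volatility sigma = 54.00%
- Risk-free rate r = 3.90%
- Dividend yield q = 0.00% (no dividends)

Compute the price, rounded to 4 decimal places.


Answer: Price = 0.1616

Derivation:
d1 = (ln(S/K) + (r - q + 0.5*sigma^2) * T) / (sigma * sqrt(T)) = 0.64584247
d2 = d1 - sigma * sqrt(T) = -0.11783286
exp(-rT) = 0.92496443; exp(-qT) = 1.00000000
P = K * exp(-rT) * N(-d2) - S_0 * exp(-qT) * N(-d1)
N(-d1) = 0.25919069; N(-d2) = 0.54689995
P = 0.7600 * 0.92496443 * 0.54689995 - 0.8600 * 1.00000000 * 0.25919069 = 0.1616


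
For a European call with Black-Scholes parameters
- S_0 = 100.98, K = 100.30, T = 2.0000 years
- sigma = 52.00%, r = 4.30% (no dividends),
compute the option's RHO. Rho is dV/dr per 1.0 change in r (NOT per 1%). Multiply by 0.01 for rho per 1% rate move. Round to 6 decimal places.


Answer: Rho = 74.467012

Derivation:
d1 = 0.4938281221; d2 = -0.2415629303
phi(d1) = 0.3531467308; exp(-qT) = 1.0000000000; exp(-rT) = 0.9175942312
N(d2) = 0.4045594244
Rho = K*T*exp(-rT)*N(d2) = 100.3000 * 2.0000 * 0.9175942312 * 0.4045594244 = 74.467012


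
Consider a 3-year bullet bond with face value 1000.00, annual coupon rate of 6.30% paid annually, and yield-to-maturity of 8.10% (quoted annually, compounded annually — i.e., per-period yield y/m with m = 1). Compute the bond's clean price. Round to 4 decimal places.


Answer: Price = 953.6958

Derivation:
Coupon per period c = face * coupon_rate / m = 63.000000
Periods per year m = 1; per-period yield y/m = 0.081000
Number of cashflows N = 3
Cashflows (t years, CF_t, discount factor 1/(1+y/m)^(m*t), PV):
  t = 1.0000: CF_t = 63.000000, DF = 0.925069, PV = 58.279371
  t = 2.0000: CF_t = 63.000000, DF = 0.855753, PV = 53.912462
  t = 3.0000: CF_t = 1063.000000, DF = 0.791631, PV = 841.503996
Price P = sum_t PV_t = 953.695829


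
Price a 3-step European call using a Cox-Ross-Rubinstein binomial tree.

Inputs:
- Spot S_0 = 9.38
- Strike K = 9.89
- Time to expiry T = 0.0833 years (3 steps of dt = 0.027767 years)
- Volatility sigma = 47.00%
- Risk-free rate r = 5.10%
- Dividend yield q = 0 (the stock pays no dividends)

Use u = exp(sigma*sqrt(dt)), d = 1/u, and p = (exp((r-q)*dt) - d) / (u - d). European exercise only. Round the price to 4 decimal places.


Answer: Price = V(0,0) = 0.3234

Derivation:
dt = T/N = 0.027767
u = exp(sigma*sqrt(dt)) = 1.081466; d = 1/u = 0.924671
p = (exp((r-q)*dt) - d) / (u - d) = 0.489468
Discount per step: exp(-r*dt) = 0.998585
Stock lattice S(k, i) with i counting down-moves:
  k=0: S(0,0) = 9.3800
  k=1: S(1,0) = 10.1442; S(1,1) = 8.6734
  k=2: S(2,0) = 10.9706; S(2,1) = 9.3800; S(2,2) = 8.0200
  k=3: S(3,0) = 11.8643; S(3,1) = 10.1442; S(3,2) = 8.6734; S(3,3) = 7.4159
Terminal payoffs V(N, i) = max(S_T - K, 0):
  V(3,0) = 1.974287; V(3,1) = 0.254152; V(3,2) = 0.000000; V(3,3) = 0.000000
Backward induction: V(k, i) = exp(-r*dt) * [p * V(k+1, i) + (1-p) * V(k+1, i+1)].
  V(2,0) = exp(-r*dt) * [p*1.974287 + (1-p)*0.254152] = 1.094553
  V(2,1) = exp(-r*dt) * [p*0.254152 + (1-p)*0.000000] = 0.124224
  V(2,2) = exp(-r*dt) * [p*0.000000 + (1-p)*0.000000] = 0.000000
  V(1,0) = exp(-r*dt) * [p*1.094553 + (1-p)*0.124224] = 0.598321
  V(1,1) = exp(-r*dt) * [p*0.124224 + (1-p)*0.000000] = 0.060717
  V(0,0) = exp(-r*dt) * [p*0.598321 + (1-p)*0.060717] = 0.323399


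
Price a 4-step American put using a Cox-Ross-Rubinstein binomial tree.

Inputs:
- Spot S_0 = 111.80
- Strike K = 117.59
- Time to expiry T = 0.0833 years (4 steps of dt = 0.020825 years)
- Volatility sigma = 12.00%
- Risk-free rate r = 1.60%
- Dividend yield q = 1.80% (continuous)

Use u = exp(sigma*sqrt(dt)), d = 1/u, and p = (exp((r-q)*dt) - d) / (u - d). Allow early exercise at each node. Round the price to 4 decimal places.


Answer: Price = V(0,0) = 5.9339

Derivation:
dt = T/N = 0.020825
u = exp(sigma*sqrt(dt)) = 1.017468; d = 1/u = 0.982832
p = (exp((r-q)*dt) - d) / (u - d) = 0.494468
Discount per step: exp(-r*dt) = 0.999667
Stock lattice S(k, i) with i counting down-moves:
  k=0: S(0,0) = 111.8000
  k=1: S(1,0) = 113.7529; S(1,1) = 109.8806
  k=2: S(2,0) = 115.7399; S(2,1) = 111.8000; S(2,2) = 107.9942
  k=3: S(3,0) = 117.7617; S(3,1) = 113.7529; S(3,2) = 109.8806; S(3,3) = 106.1402
  k=4: S(4,0) = 119.8187; S(4,1) = 115.7399; S(4,2) = 111.8000; S(4,3) = 107.9942; S(4,4) = 104.3179
Terminal payoffs V(N, i) = max(K - S_T, 0):
  V(4,0) = 0.000000; V(4,1) = 1.850075; V(4,2) = 5.790000; V(4,3) = 9.595805; V(4,4) = 13.272056
Backward induction: V(k, i) = exp(-r*dt) * [p * V(k+1, i) + (1-p) * V(k+1, i+1)]; then take max(V_cont, immediate exercise) for American.
  V(3,0) = exp(-r*dt) * [p*0.000000 + (1-p)*1.850075] = 0.934960; exercise = 0.000000; V(3,0) = max -> 0.934960
  V(3,1) = exp(-r*dt) * [p*1.850075 + (1-p)*5.790000] = 3.840552; exercise = 3.837094; V(3,1) = max -> 3.840552
  V(3,2) = exp(-r*dt) * [p*5.790000 + (1-p)*9.595805] = 7.711385; exercise = 7.709379; V(3,2) = max -> 7.711385
  V(3,3) = exp(-r*dt) * [p*9.595805 + (1-p)*13.272056] = 11.450451; exercise = 11.449846; V(3,3) = max -> 11.450451
  V(2,0) = exp(-r*dt) * [p*0.934960 + (1-p)*3.840552] = 2.403028; exercise = 1.850075; V(2,0) = max -> 2.403028
  V(2,1) = exp(-r*dt) * [p*3.840552 + (1-p)*7.711385] = 5.795449; exercise = 5.790000; V(2,1) = max -> 5.795449
  V(2,2) = exp(-r*dt) * [p*7.711385 + (1-p)*11.450451] = 9.598402; exercise = 9.595805; V(2,2) = max -> 9.598402
  V(1,0) = exp(-r*dt) * [p*2.403028 + (1-p)*5.795449] = 4.116632; exercise = 3.837094; V(1,0) = max -> 4.116632
  V(1,1) = exp(-r*dt) * [p*5.795449 + (1-p)*9.598402] = 7.715391; exercise = 7.709379; V(1,1) = max -> 7.715391
  V(0,0) = exp(-r*dt) * [p*4.116632 + (1-p)*7.715391] = 5.933941; exercise = 5.790000; V(0,0) = max -> 5.933941


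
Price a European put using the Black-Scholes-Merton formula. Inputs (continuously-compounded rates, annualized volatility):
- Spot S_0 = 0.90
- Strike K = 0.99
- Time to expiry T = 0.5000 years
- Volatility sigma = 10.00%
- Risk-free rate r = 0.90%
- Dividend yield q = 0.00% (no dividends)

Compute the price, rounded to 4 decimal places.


Answer: Price = 0.0887

Derivation:
d1 = (ln(S/K) + (r - q + 0.5*sigma^2) * T) / (sigma * sqrt(T)) = -1.24889454
d2 = d1 - sigma * sqrt(T) = -1.31960522
exp(-rT) = 0.99551011; exp(-qT) = 1.00000000
P = K * exp(-rT) * N(-d2) - S_0 * exp(-qT) * N(-d1)
N(-d1) = 0.89414818; N(-d2) = 0.90651657
P = 0.9900 * 0.99551011 * 0.90651657 - 0.9000 * 1.00000000 * 0.89414818 = 0.0887


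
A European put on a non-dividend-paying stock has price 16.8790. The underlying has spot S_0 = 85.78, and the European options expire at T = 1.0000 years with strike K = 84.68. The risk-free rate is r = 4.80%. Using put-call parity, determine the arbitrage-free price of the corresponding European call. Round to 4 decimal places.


Answer: Call price = 21.9476

Derivation:
Put-call parity: C - P = S_0 * exp(-qT) - K * exp(-rT).
S_0 * exp(-qT) = 85.7800 * 1.00000000 = 85.78000000
K * exp(-rT) = 84.6800 * 0.95313379 = 80.71136909
C = P + S*exp(-qT) - K*exp(-rT)
C = 16.8790 + 85.78000000 - 80.71136909 = 21.9476


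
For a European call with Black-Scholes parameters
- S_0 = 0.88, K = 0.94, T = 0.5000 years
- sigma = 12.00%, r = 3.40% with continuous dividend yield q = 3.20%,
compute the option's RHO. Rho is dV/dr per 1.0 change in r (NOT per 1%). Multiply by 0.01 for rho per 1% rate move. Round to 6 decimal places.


Answer: Rho = 0.096831

Derivation:
d1 = -0.7231105851; d2 = -0.8079633988
phi(d1) = 0.3071610757; exp(-qT) = 0.9841273201; exp(-rT) = 0.9831436846
N(d2) = 0.2095558263
Rho = K*T*exp(-rT)*N(d2) = 0.9400 * 0.5000 * 0.9831436846 * 0.2095558263 = 0.096831


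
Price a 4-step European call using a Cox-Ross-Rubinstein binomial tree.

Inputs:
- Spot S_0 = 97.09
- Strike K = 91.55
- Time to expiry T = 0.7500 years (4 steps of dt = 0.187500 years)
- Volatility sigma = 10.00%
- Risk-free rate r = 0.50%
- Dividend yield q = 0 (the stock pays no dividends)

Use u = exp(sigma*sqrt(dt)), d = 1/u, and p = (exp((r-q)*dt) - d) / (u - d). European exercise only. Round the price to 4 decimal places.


Answer: Price = V(0,0) = 7.1254

Derivation:
dt = T/N = 0.187500
u = exp(sigma*sqrt(dt)) = 1.044252; d = 1/u = 0.957623
p = (exp((r-q)*dt) - d) / (u - d) = 0.500003
Discount per step: exp(-r*dt) = 0.999063
Stock lattice S(k, i) with i counting down-moves:
  k=0: S(0,0) = 97.0900
  k=1: S(1,0) = 101.3865; S(1,1) = 92.9756
  k=2: S(2,0) = 105.8731; S(2,1) = 97.0900; S(2,2) = 89.0356
  k=3: S(3,0) = 110.5582; S(3,1) = 101.3865; S(3,2) = 92.9756; S(3,3) = 85.2625
  k=4: S(4,0) = 115.4507; S(4,1) = 105.8731; S(4,2) = 97.0900; S(4,3) = 89.0356; S(4,4) = 81.6493
Terminal payoffs V(N, i) = max(S_T - K, 0):
  V(4,0) = 23.900684; V(4,1) = 14.323070; V(4,2) = 5.540000; V(4,3) = 0.000000; V(4,4) = 0.000000
Backward induction: V(k, i) = exp(-r*dt) * [p * V(k+1, i) + (1-p) * V(k+1, i+1)].
  V(3,0) = exp(-r*dt) * [p*23.900684 + (1-p)*14.323070] = 19.094001
  V(3,1) = exp(-r*dt) * [p*14.323070 + (1-p)*5.540000] = 9.922258
  V(3,2) = exp(-r*dt) * [p*5.540000 + (1-p)*0.000000] = 2.767423
  V(3,3) = exp(-r*dt) * [p*0.000000 + (1-p)*0.000000] = 0.000000
  V(2,0) = exp(-r*dt) * [p*19.094001 + (1-p)*9.922258] = 14.494565
  V(2,1) = exp(-r*dt) * [p*9.922258 + (1-p)*2.767423] = 6.338919
  V(2,2) = exp(-r*dt) * [p*2.767423 + (1-p)*0.000000] = 1.382424
  V(1,0) = exp(-r*dt) * [p*14.494565 + (1-p)*6.338919] = 10.407009
  V(1,1) = exp(-r*dt) * [p*6.338919 + (1-p)*1.382424] = 3.857071
  V(0,0) = exp(-r*dt) * [p*10.407009 + (1-p)*3.857071] = 7.125379


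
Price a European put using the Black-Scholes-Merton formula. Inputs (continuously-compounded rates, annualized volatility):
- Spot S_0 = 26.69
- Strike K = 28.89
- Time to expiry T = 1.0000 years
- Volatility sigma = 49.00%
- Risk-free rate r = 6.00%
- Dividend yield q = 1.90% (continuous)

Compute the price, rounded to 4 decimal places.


Answer: Price = 5.6925

Derivation:
d1 = (ln(S/K) + (r - q + 0.5*sigma^2) * T) / (sigma * sqrt(T)) = 0.16702745
d2 = d1 - sigma * sqrt(T) = -0.32297255
exp(-rT) = 0.94176453; exp(-qT) = 0.98117936
P = K * exp(-rT) * N(-d2) - S_0 * exp(-qT) * N(-d1)
N(-d1) = 0.43367423; N(-d2) = 0.62664199
P = 28.8900 * 0.94176453 * 0.62664199 - 26.6900 * 0.98117936 * 0.43367423 = 5.6925


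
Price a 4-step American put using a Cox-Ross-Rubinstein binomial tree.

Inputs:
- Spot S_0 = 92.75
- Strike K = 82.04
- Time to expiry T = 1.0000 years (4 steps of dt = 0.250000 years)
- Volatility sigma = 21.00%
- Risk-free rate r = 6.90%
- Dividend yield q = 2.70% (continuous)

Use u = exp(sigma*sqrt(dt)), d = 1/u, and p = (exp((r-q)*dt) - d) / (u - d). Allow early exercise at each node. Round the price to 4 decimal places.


Answer: Price = V(0,0) = 2.5558

Derivation:
dt = T/N = 0.250000
u = exp(sigma*sqrt(dt)) = 1.110711; d = 1/u = 0.900325
p = (exp((r-q)*dt) - d) / (u - d) = 0.523945
Discount per step: exp(-r*dt) = 0.982898
Stock lattice S(k, i) with i counting down-moves:
  k=0: S(0,0) = 92.7500
  k=1: S(1,0) = 103.0184; S(1,1) = 83.5051
  k=2: S(2,0) = 114.4236; S(2,1) = 92.7500; S(2,2) = 75.1817
  k=3: S(3,0) = 127.0916; S(3,1) = 103.0184; S(3,2) = 83.5051; S(3,3) = 67.6879
  k=4: S(4,0) = 141.1619; S(4,1) = 114.4236; S(4,2) = 92.7500; S(4,3) = 75.1817; S(4,4) = 60.9411
Terminal payoffs V(N, i) = max(K - S_T, 0):
  V(4,0) = 0.000000; V(4,1) = 0.000000; V(4,2) = 0.000000; V(4,3) = 6.858311; V(4,4) = 21.098907
Backward induction: V(k, i) = exp(-r*dt) * [p * V(k+1, i) + (1-p) * V(k+1, i+1)]; then take max(V_cont, immediate exercise) for American.
  V(3,0) = exp(-r*dt) * [p*0.000000 + (1-p)*0.000000] = 0.000000; exercise = 0.000000; V(3,0) = max -> 0.000000
  V(3,1) = exp(-r*dt) * [p*0.000000 + (1-p)*0.000000] = 0.000000; exercise = 0.000000; V(3,1) = max -> 0.000000
  V(3,2) = exp(-r*dt) * [p*0.000000 + (1-p)*6.858311] = 3.209094; exercise = 0.000000; V(3,2) = max -> 3.209094
  V(3,3) = exp(-r*dt) * [p*6.858311 + (1-p)*21.098907] = 13.404383; exercise = 14.352082; V(3,3) = max -> 14.352082
  V(2,0) = exp(-r*dt) * [p*0.000000 + (1-p)*0.000000] = 0.000000; exercise = 0.000000; V(2,0) = max -> 0.000000
  V(2,1) = exp(-r*dt) * [p*0.000000 + (1-p)*3.209094] = 1.501578; exercise = 0.000000; V(2,1) = max -> 1.501578
  V(2,2) = exp(-r*dt) * [p*3.209094 + (1-p)*14.352082] = 8.368163; exercise = 6.858311; V(2,2) = max -> 8.368163
  V(1,0) = exp(-r*dt) * [p*0.000000 + (1-p)*1.501578] = 0.702608; exercise = 0.000000; V(1,0) = max -> 0.702608
  V(1,1) = exp(-r*dt) * [p*1.501578 + (1-p)*8.368163] = 4.688864; exercise = 0.000000; V(1,1) = max -> 4.688864
  V(0,0) = exp(-r*dt) * [p*0.702608 + (1-p)*4.688864] = 2.555814; exercise = 0.000000; V(0,0) = max -> 2.555814


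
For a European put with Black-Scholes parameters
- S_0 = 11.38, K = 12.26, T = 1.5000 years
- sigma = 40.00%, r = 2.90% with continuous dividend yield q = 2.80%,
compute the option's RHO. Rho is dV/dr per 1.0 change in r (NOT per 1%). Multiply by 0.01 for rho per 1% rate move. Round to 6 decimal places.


Answer: Rho = -11.500712

Derivation:
d1 = 0.0959699838; d2 = -0.3939279647
phi(d1) = 0.3971093275; exp(-qT) = 0.9588697806; exp(-rT) = 0.9574325541
N(-d2) = 0.6531828883
Rho = -K*T*exp(-rT)*N(-d2) = -12.2600 * 1.5000 * 0.9574325541 * 0.6531828883 = -11.500712


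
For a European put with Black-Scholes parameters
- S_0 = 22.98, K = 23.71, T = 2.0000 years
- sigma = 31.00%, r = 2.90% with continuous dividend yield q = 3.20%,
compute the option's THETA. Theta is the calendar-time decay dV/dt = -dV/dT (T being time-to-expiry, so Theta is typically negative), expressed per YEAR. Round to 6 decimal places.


Answer: Theta = -0.840153

Derivation:
d1 = 0.1341846255; d2 = -0.3042215788
phi(d1) = 0.3953668187; exp(-qT) = 0.9380049995; exp(-rT) = 0.9436499474
Theta = -S*exp(-qT)*phi(d1)*sigma/(2*sqrt(T)) + r*K*exp(-rT)*N(-d2) - q*S*exp(-qT)*N(-d1)
N(-d1) = 0.4466282915; N(-d2) = 0.6195204570; sqrt(T) = 1.4142135624
Term 1 = -22.9800 * 0.9380049995 * 0.3953668187 * 0.3100 / (2 * 1.4142135624) = -0.9340542396
Term 2 = 0.0290 * 23.7100 * 0.9436499474 * 0.6195204570 = 0.4019722970
Term 3 = -0.0320 * 22.9800 * 0.9380049995 * 0.4466282915 = -0.3080714024
Theta = -0.9340542396 + (0.4019722970) + (-0.3080714024) = -0.840153


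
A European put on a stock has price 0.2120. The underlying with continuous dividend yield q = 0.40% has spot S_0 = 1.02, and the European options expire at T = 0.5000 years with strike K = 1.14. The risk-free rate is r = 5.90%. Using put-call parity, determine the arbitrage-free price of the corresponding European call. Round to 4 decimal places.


Answer: Call price = 0.1231

Derivation:
Put-call parity: C - P = S_0 * exp(-qT) - K * exp(-rT).
S_0 * exp(-qT) = 1.0200 * 0.99800200 = 1.01796204
K * exp(-rT) = 1.1400 * 0.97093088 = 1.10686120
C = P + S*exp(-qT) - K*exp(-rT)
C = 0.2120 + 1.01796204 - 1.10686120 = 0.1231


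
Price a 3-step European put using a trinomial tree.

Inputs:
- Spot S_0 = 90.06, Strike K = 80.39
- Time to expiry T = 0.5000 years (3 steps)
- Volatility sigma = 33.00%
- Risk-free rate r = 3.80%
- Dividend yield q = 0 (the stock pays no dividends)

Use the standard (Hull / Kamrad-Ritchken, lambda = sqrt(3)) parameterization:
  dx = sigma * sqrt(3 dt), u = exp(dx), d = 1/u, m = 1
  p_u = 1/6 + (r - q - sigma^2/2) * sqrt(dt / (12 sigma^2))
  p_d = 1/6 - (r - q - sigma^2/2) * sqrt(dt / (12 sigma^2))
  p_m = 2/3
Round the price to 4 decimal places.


Answer: Price = V(0,0) = 3.7529

Derivation:
dt = T/N = 0.166667; dx = sigma*sqrt(3*dt) = 0.233345
u = exp(dx) = 1.262817; d = 1/u = 0.791880
p_u = 0.160792, p_m = 0.666667, p_d = 0.172541
Discount per step: exp(-r*dt) = 0.993687
Stock lattice S(k, j) with j the centered position index:
  k=0: S(0,+0) = 90.0600
  k=1: S(1,-1) = 71.3167; S(1,+0) = 90.0600; S(1,+1) = 113.7293
  k=2: S(2,-2) = 56.4743; S(2,-1) = 71.3167; S(2,+0) = 90.0600; S(2,+1) = 113.7293; S(2,+2) = 143.6194
  k=3: S(3,-3) = 44.7209; S(3,-2) = 56.4743; S(3,-1) = 71.3167; S(3,+0) = 90.0600; S(3,+1) = 113.7293; S(3,+2) = 143.6194; S(3,+3) = 181.3650
Terminal payoffs V(N, j) = max(K - S_T, 0):
  V(3,-3) = 35.669125; V(3,-2) = 23.915702; V(3,-1) = 9.073275; V(3,+0) = 0.000000; V(3,+1) = 0.000000; V(3,+2) = 0.000000; V(3,+3) = 0.000000
Backward induction: V(k, j) = exp(-r*dt) * [p_u * V(k+1, j+1) + p_m * V(k+1, j) + p_d * V(k+1, j-1)]
  V(2,-2) = exp(-r*dt) * [p_u*9.073275 + p_m*23.915702 + p_d*35.669125] = 23.408387
  V(2,-1) = exp(-r*dt) * [p_u*0.000000 + p_m*9.073275 + p_d*23.915702] = 10.111058
  V(2,+0) = exp(-r*dt) * [p_u*0.000000 + p_m*0.000000 + p_d*9.073275] = 1.555632
  V(2,+1) = exp(-r*dt) * [p_u*0.000000 + p_m*0.000000 + p_d*0.000000] = 0.000000
  V(2,+2) = exp(-r*dt) * [p_u*0.000000 + p_m*0.000000 + p_d*0.000000] = 0.000000
  V(1,-1) = exp(-r*dt) * [p_u*1.555632 + p_m*10.111058 + p_d*23.408387] = 10.960119
  V(1,+0) = exp(-r*dt) * [p_u*0.000000 + p_m*1.555632 + p_d*10.111058] = 2.764102
  V(1,+1) = exp(-r*dt) * [p_u*0.000000 + p_m*0.000000 + p_d*1.555632] = 0.266716
  V(0,+0) = exp(-r*dt) * [p_u*0.266716 + p_m*2.764102 + p_d*10.960119] = 3.752851


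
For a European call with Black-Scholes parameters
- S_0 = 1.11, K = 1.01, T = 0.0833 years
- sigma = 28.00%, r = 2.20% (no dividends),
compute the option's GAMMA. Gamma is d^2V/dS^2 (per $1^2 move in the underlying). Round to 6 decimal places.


Answer: Gamma = 2.083874

Derivation:
d1 = 1.2313341198; d2 = 1.1505212495
phi(d1) = 0.1869282566; exp(-qT) = 1.0000000000; exp(-rT) = 0.9981690782
Gamma = exp(-qT) * phi(d1) / (S * sigma * sqrt(T)) = 1.0000000000 * 0.1869282566 / (1.1100 * 0.2800 * 0.2886173938) = 2.083874


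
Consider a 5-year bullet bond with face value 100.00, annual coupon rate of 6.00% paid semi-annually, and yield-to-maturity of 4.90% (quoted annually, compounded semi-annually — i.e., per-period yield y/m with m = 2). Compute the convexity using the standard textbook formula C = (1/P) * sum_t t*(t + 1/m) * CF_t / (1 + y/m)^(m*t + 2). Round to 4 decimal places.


Answer: Convexity = 22.1105

Derivation:
Coupon per period c = face * coupon_rate / m = 3.000000
Periods per year m = 2; per-period yield y/m = 0.024500
Number of cashflows N = 10
Cashflows (t years, CF_t, discount factor 1/(1+y/m)^(m*t), PV):
  t = 0.5000: CF_t = 3.000000, DF = 0.976086, PV = 2.928258
  t = 1.0000: CF_t = 3.000000, DF = 0.952744, PV = 2.858231
  t = 1.5000: CF_t = 3.000000, DF = 0.929960, PV = 2.789879
  t = 2.0000: CF_t = 3.000000, DF = 0.907721, PV = 2.723162
  t = 2.5000: CF_t = 3.000000, DF = 0.886013, PV = 2.658040
  t = 3.0000: CF_t = 3.000000, DF = 0.864825, PV = 2.594475
  t = 3.5000: CF_t = 3.000000, DF = 0.844143, PV = 2.532430
  t = 4.0000: CF_t = 3.000000, DF = 0.823957, PV = 2.471870
  t = 4.5000: CF_t = 3.000000, DF = 0.804252, PV = 2.412757
  t = 5.0000: CF_t = 103.000000, DF = 0.785019, PV = 80.856995
Price P = sum_t PV_t = 104.826096
Convexity numerator sum_t t*(t + 1/m) * CF_t / (1+y/m)^(m*t + 2):
  t = 0.5000: term = 1.394939
  t = 1.0000: term = 4.084742
  t = 1.5000: term = 7.974119
  t = 2.0000: term = 12.972375
  t = 2.5000: term = 18.993228
  t = 3.0000: term = 25.954631
  t = 3.5000: term = 33.778598
  t = 4.0000: term = 42.391046
  t = 4.5000: term = 51.721628
  t = 5.0000: term = 2118.489743
Convexity = (1/P) * sum = 2317.755049 / 104.826096 = 22.110478


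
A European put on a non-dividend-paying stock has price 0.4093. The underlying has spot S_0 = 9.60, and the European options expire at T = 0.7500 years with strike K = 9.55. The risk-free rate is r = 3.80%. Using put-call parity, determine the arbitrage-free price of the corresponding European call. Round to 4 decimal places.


Answer: Call price = 0.7276

Derivation:
Put-call parity: C - P = S_0 * exp(-qT) - K * exp(-rT).
S_0 * exp(-qT) = 9.6000 * 1.00000000 = 9.60000000
K * exp(-rT) = 9.5500 * 0.97190229 = 9.28166691
C = P + S*exp(-qT) - K*exp(-rT)
C = 0.4093 + 9.60000000 - 9.28166691 = 0.7276


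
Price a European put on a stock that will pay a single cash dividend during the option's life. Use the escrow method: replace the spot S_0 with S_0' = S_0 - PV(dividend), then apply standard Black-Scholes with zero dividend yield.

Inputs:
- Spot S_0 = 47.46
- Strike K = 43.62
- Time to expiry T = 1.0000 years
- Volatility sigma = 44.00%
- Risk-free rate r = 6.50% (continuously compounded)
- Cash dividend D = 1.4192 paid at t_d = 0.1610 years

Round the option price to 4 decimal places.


PV(D) = D * exp(-r * t_d) = 1.4192 * 0.98958957 = 1.40442551
S_0' = S_0 - PV(D) = 47.4600 - 1.40442551 = 46.05557449
d1 = (ln(S_0'/K) + (r + sigma^2/2)*T) / (sigma*sqrt(T)) = 0.49121147
d2 = d1 - sigma*sqrt(T) = 0.05121147
exp(-rT) = 0.93706746
N(-d1) = 0.31163844; N(-d2) = 0.47957851
P = K * exp(-rT) * N(-d2) - S_0' * N(-d1) = 43.6200 * 0.93706746 * 0.47957851 - 46.05557449 * 0.31163844 = 5.2500

Answer: Price = 5.2500
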